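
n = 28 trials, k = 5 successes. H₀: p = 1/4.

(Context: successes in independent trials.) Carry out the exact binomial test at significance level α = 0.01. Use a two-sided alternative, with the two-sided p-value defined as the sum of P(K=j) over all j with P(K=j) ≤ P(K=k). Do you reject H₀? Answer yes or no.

reject H₀: no

Exact binomial: n=28, k=5, p₀=1/4=0.2500
P(X=j) = C(n,j)·p₀^j·(1−p₀)^(n−j); p = Σ P(X=j) over j with P(X=j) ≤ P(X=5)
p-value (two-sided) = 0.51365
At α=0.01: p ≥ α → fail to reject H₀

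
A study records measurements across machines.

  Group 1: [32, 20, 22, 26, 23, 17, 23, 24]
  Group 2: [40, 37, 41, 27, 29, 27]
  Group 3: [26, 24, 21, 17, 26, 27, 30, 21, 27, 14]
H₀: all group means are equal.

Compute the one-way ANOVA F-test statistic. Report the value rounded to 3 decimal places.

test statistic = 8.487

Group means [23.38, 33.50, 23.30], grand mean 25.875
SSB = Σnᵢ(x̄ᵢ−x̄)² = 465.150; SSW = ΣΣ(x−x̄ᵢ)² = 575.475
MSB = 465.150/2 = 232.5750; MSW = 575.475/21 = 27.4036
F = MSB/MSW = 8.4870
df = (2, 21)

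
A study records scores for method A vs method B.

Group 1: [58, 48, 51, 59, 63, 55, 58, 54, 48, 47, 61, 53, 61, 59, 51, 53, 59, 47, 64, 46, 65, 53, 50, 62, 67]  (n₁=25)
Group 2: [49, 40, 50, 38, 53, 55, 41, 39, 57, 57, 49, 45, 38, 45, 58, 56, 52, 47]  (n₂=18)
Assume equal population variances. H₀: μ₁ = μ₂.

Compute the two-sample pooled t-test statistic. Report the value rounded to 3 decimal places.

test statistic = 3.639

x̄₁=55.680, s₁=6.263, n₁=25
x̄₂=48.278, s₂=7.003, n₂=18
s_p² = [24·6.263² + 17·7.003²]/41 = 43.2939
SE = √(s_p²·(1/25+1/18)) = 2.0340
t = (55.680−48.278)/2.0340 = 3.6393
df = 41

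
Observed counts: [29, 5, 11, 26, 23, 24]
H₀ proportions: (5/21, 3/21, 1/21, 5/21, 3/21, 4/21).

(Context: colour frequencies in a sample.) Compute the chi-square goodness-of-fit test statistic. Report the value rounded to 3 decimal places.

test statistic = 16.020

n = 118; E_i = n·p_i = [28.10, 16.86, 5.62, 28.10, 16.86, 22.48]
χ² = (29−28.10)²/28.10 + (5−16.86)²/16.86 + (11−5.62)²/5.62 + (26−28.10)²/28.10 + (23−16.86)²/16.86 + (24−22.48)²/22.48 = 16.0203
df = 5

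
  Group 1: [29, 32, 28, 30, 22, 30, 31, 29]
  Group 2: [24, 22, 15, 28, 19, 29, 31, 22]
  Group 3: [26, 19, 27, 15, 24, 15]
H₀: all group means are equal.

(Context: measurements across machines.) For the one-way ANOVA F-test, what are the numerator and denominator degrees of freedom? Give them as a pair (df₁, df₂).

k = 3 groups, N = 22 total
df = (k−1, N−k) = (3−1, 22−3) = (2, 19)

degrees of freedom = [2, 19]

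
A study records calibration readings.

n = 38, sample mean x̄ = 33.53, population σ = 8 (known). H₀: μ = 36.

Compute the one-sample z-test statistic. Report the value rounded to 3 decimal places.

test statistic = -1.903

SE = σ/√n = 8/√38 = 1.2978
z = (x̄−μ₀)/SE = (33.53−36)/1.2978 = -1.9033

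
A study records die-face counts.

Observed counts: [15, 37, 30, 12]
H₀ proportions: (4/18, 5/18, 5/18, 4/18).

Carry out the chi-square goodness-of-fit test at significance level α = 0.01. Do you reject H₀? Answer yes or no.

n = 94; E_i = n·p_i = [20.89, 26.11, 26.11, 20.89]
χ² = (15−20.89)²/20.89 + (37−26.11)²/26.11 + (30−26.11)²/26.11 + (12−20.89)²/20.89 = 10.5628
df = 3
p-value (upper-tail) = 0.01434
At α=0.01: p ≥ α → fail to reject H₀

reject H₀: no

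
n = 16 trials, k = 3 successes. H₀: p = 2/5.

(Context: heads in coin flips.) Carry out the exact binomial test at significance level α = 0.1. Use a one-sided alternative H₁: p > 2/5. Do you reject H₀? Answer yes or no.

reject H₀: no

Exact binomial: n=16, k=3, p₀=2/5=0.4000
P(X≥3) from Σ C(n,i)·p₀^i·(1−p₀)^(n−i)
p-value (one-sided, H₁ greater) = 0.98166
At α=0.1: p ≥ α → fail to reject H₀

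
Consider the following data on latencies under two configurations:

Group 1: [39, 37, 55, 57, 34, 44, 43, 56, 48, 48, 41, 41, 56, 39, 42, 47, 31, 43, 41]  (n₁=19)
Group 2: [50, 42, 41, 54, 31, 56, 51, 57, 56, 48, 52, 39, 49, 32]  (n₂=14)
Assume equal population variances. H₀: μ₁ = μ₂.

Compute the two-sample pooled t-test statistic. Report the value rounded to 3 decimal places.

test statistic = -0.951

x̄₁=44.316, s₁=7.521, n₁=19
x̄₂=47.000, s₂=8.647, n₂=14
s_p² = [18·7.521² + 13·8.647²]/31 = 64.1969
SE = √(s_p²·(1/19+1/14)) = 2.8221
t = (44.316−47.000)/2.8221 = -0.9511
df = 31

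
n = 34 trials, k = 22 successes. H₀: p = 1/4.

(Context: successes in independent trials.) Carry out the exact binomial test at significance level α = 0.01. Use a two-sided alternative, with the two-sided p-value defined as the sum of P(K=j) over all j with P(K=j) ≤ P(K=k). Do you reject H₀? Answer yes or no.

reject H₀: yes

Exact binomial: n=34, k=22, p₀=1/4=0.2500
P(X=j) = C(n,j)·p₀^j·(1−p₀)^(n−j); p = Σ P(X=j) over j with P(X=j) ≤ P(X=22)
p-value (two-sided) = 0.00000
At α=0.01: p < α → reject H₀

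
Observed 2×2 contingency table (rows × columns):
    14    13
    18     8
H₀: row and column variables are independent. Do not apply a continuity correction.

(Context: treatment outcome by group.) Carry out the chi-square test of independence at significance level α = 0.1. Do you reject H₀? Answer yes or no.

reject H₀: no

Row totals [27, 26], col totals [32, 21], n=53
χ² = (14−16.30)²/16.30 + (13−10.70)²/10.70 + (18−15.70)²/15.70 + (8−10.30)²/10.30 = 1.6722
df = 1
p-value (upper-tail) = 0.19596
At α=0.1: p ≥ α → fail to reject H₀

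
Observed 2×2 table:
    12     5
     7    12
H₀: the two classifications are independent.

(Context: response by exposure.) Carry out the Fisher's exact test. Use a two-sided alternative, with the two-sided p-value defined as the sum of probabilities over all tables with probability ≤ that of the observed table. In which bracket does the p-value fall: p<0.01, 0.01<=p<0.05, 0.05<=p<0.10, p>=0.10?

Margins: r₁=17, r₂=19, c₁=19, c₂=17, n=36
p_obs = C(17,12)·C(19,7)/C(36,19); sum pmf over tables with pmf ≤ p_obs
p-value (two-sided) = 0.05428
→ bracket: 0.05<=p<0.10

p-value bracket: 0.05<=p<0.10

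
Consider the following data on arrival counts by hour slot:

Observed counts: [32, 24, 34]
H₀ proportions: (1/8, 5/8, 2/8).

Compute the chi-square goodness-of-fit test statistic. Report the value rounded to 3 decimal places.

n = 90; E_i = n·p_i = [11.25, 56.25, 22.50]
χ² = (32−11.25)²/11.25 + (24−56.25)²/56.25 + (34−22.50)²/22.50 = 62.6400
df = 2

test statistic = 62.640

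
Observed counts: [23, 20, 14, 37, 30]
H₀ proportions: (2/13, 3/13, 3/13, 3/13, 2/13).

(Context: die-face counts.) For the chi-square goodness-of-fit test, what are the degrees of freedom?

degrees of freedom = 4

df = k − 1 = 5 − 1 = 4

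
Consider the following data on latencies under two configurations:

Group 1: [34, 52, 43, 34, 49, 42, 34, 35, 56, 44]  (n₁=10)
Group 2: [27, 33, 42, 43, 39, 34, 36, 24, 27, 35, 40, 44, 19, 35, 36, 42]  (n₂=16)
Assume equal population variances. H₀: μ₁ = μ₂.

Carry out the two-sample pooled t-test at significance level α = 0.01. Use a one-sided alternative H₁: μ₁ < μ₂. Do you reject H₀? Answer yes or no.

reject H₀: no

x̄₁=42.300, s₁=8.097, n₁=10
x̄₂=34.750, s₂=7.280, n₂=16
s_p² = [9·8.097² + 15·7.280²]/24 = 57.7125
SE = √(s_p²·(1/10+1/16)) = 3.0624
t = (42.300−34.750)/3.0624 = 2.4654
df = 24
p-value (one-sided, H₁ less) = 0.98939
At α=0.01: p ≥ α → fail to reject H₀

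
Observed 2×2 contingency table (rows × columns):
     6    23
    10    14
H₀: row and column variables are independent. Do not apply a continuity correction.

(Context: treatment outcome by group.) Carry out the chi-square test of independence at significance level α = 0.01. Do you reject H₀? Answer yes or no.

reject H₀: no

Row totals [29, 24], col totals [16, 37], n=53
χ² = (6−8.75)²/8.75 + (23−20.25)²/20.25 + (10−7.25)²/7.25 + (14−16.75)²/16.75 = 2.7419
df = 1
p-value (upper-tail) = 0.09775
At α=0.01: p ≥ α → fail to reject H₀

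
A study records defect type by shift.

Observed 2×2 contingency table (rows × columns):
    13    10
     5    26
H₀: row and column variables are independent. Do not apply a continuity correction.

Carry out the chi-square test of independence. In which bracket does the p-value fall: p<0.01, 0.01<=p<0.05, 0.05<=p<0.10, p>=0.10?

Row totals [23, 31], col totals [18, 36], n=54
χ² = (13−7.67)²/7.67 + (10−15.33)²/15.33 + (5−10.33)²/10.33 + (26−20.67)²/20.67 = 9.6942
df = 1
p-value (upper-tail) = 0.00185
→ bracket: p<0.01

p-value bracket: p<0.01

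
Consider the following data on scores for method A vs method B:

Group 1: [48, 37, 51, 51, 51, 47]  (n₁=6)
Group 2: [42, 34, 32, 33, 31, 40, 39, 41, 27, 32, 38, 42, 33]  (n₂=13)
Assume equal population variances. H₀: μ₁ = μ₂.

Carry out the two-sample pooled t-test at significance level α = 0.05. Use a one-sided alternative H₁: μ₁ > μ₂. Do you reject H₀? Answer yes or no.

x̄₁=47.500, s₁=5.431, n₁=6
x̄₂=35.692, s₂=4.871, n₂=13
s_p² = [5·5.431² + 12·4.871²]/17 = 25.4276
SE = √(s_p²·(1/6+1/13)) = 2.4888
t = (47.500−35.692)/2.4888 = 4.7444
df = 17
p-value (one-sided, H₁ greater) = 0.00009
At α=0.05: p < α → reject H₀

reject H₀: yes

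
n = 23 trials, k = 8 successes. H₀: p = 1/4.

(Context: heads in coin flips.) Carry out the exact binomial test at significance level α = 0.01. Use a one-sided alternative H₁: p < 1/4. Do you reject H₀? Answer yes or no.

reject H₀: no

Exact binomial: n=23, k=8, p₀=1/4=0.2500
P(X≤8) from Σ C(n,i)·p₀^i·(1−p₀)^(n−i)
p-value (one-sided, H₁ less) = 0.90368
At α=0.01: p ≥ α → fail to reject H₀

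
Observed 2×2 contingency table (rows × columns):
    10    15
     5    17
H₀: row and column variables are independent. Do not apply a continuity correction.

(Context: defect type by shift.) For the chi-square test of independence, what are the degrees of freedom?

df = (r−1)(c−1) = (2−1)·(2−1) = 1

degrees of freedom = 1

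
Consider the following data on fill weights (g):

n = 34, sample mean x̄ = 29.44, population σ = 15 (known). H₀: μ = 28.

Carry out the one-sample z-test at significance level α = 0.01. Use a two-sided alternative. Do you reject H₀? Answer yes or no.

reject H₀: no

SE = σ/√n = 15/√34 = 2.5725
z = (x̄−μ₀)/SE = (29.44−28)/2.5725 = 0.5598
p-value (two-sided) = 0.57564
At α=0.01: p ≥ α → fail to reject H₀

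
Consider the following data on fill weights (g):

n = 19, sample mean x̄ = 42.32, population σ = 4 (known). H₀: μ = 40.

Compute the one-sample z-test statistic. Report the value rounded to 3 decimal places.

SE = σ/√n = 4/√19 = 0.9177
z = (x̄−μ₀)/SE = (42.32−40)/0.9177 = 2.5282

test statistic = 2.528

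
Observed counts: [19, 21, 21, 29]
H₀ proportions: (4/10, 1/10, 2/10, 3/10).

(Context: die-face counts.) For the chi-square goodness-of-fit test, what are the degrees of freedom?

degrees of freedom = 3

df = k − 1 = 4 − 1 = 3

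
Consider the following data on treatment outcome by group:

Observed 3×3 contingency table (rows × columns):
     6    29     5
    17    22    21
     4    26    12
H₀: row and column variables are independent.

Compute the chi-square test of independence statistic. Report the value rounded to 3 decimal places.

test statistic = 16.014

Row totals [40, 60, 42], col totals [27, 77, 38], n=142
χ² = (6−7.61)²/7.61 + (29−21.69)²/21.69 + (5−10.70)²/10.70 + (17−11.41)²/11.41 + (22−32.54)²/32.54 + (21−16.06)²/16.06 + (4−7.99)²/7.99 + (26−22.77)²/22.77 + (12−11.24)²/11.24 = 16.0140
df = 4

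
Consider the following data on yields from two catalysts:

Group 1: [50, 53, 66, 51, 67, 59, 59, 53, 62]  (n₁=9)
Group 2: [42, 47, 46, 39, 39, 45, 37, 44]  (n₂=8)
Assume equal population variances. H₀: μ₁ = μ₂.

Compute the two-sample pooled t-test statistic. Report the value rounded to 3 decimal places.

test statistic = 5.980

x̄₁=57.778, s₁=6.379, n₁=9
x̄₂=42.375, s₂=3.701, n₂=8
s_p² = [8·6.379² + 7·3.701²]/15 = 28.0954
SE = √(s_p²·(1/9+1/8)) = 2.5756
t = (57.778−42.375)/2.5756 = 5.9803
df = 15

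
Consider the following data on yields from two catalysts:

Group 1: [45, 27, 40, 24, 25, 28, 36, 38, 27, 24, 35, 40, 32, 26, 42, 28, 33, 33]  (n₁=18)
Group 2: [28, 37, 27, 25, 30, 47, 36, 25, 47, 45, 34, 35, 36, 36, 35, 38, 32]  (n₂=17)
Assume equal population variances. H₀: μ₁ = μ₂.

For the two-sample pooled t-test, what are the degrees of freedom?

degrees of freedom = 33

df = n₁ + n₂ − 2 = 18 + 17 − 2 = 33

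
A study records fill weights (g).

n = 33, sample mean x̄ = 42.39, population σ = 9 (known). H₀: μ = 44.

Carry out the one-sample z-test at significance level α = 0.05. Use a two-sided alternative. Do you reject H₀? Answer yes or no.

reject H₀: no

SE = σ/√n = 9/√33 = 1.5667
z = (x̄−μ₀)/SE = (42.39−44)/1.5667 = -1.0276
p-value (two-sided) = 0.30412
At α=0.05: p ≥ α → fail to reject H₀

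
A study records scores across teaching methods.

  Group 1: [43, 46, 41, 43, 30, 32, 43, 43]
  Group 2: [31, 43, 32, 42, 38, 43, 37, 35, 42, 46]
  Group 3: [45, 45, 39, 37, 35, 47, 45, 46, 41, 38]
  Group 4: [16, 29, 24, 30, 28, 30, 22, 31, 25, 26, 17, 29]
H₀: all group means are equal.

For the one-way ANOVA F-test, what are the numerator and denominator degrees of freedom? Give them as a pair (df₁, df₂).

degrees of freedom = [3, 36]

k = 4 groups, N = 40 total
df = (k−1, N−k) = (4−1, 40−4) = (3, 36)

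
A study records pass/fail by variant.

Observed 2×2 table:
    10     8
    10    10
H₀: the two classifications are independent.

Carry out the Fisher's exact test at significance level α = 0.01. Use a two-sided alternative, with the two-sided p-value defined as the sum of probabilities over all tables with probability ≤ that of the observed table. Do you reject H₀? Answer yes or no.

Margins: r₁=18, r₂=20, c₁=20, c₂=18, n=38
p_obs = C(18,10)·C(20,10)/C(38,20); sum pmf over tables with pmf ≤ p_obs
p-value (two-sided) = 0.75680
At α=0.01: p ≥ α → fail to reject H₀

reject H₀: no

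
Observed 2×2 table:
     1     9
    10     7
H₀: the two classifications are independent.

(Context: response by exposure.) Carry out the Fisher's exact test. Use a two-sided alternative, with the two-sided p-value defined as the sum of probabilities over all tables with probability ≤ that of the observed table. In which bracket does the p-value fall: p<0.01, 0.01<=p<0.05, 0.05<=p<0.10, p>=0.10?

p-value bracket: 0.01<=p<0.05

Margins: r₁=10, r₂=17, c₁=11, c₂=16, n=27
p_obs = C(10,1)·C(17,10)/C(27,11); sum pmf over tables with pmf ≤ p_obs
p-value (two-sided) = 0.01832
→ bracket: 0.01<=p<0.05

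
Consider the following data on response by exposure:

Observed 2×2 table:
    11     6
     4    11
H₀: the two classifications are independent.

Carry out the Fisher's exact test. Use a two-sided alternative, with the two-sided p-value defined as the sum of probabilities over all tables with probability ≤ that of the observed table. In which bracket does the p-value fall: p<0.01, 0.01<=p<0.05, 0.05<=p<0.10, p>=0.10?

p-value bracket: 0.01<=p<0.05

Margins: r₁=17, r₂=15, c₁=15, c₂=17, n=32
p_obs = C(17,11)·C(15,4)/C(32,15); sum pmf over tables with pmf ≤ p_obs
p-value (two-sided) = 0.04161
→ bracket: 0.01<=p<0.05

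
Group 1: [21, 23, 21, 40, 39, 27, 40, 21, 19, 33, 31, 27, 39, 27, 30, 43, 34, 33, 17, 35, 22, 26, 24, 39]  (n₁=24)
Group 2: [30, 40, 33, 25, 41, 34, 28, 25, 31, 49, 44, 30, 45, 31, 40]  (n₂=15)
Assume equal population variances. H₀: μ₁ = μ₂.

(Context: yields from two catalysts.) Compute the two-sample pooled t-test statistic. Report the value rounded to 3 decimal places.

x̄₁=29.625, s₁=7.784, n₁=24
x̄₂=35.067, s₂=7.554, n₂=15
s_p² = [23·7.784² + 14·7.554²]/37 = 59.2583
SE = √(s_p²·(1/24+1/15)) = 2.5337
t = (29.625−35.067)/2.5337 = -2.1477
df = 37

test statistic = -2.148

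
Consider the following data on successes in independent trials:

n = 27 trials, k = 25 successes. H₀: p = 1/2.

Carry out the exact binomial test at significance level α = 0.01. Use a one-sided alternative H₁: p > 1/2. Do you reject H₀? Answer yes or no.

reject H₀: yes

Exact binomial: n=27, k=25, p₀=1/2=0.5000
P(X≥25) from Σ C(n,i)·p₀^i·(1−p₀)^(n−i)
p-value (one-sided, H₁ greater) = 0.00000
At α=0.01: p < α → reject H₀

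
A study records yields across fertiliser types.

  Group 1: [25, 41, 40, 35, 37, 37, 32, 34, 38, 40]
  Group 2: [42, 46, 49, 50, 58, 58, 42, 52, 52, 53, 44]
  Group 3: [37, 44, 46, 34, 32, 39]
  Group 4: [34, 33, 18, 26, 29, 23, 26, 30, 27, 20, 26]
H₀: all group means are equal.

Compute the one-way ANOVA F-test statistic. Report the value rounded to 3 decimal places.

test statistic = 36.413

Group means [35.90, 49.64, 38.67, 26.55], grand mean 37.605
SSB = Σnᵢ(x̄ᵢ−x̄)² = 2973.573; SSW = ΣΣ(x−x̄ᵢ)² = 925.506
MSB = 2973.573/3 = 991.1910; MSW = 925.506/34 = 27.2208
F = MSB/MSW = 36.4130
df = (3, 34)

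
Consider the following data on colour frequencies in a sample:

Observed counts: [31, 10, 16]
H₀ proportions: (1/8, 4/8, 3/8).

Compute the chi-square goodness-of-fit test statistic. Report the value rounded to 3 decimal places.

n = 57; E_i = n·p_i = [7.12, 28.50, 21.38]
χ² = (31−7.12)²/7.12 + (10−28.50)²/28.50 + (16−21.38)²/21.38 = 93.3626
df = 2

test statistic = 93.363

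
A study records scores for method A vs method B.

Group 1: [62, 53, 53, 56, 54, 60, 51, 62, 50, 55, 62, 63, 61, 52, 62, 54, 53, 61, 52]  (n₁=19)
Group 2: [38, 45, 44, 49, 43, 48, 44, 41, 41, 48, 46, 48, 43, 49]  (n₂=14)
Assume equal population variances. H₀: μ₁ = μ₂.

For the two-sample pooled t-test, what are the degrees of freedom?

df = n₁ + n₂ − 2 = 19 + 14 − 2 = 31

degrees of freedom = 31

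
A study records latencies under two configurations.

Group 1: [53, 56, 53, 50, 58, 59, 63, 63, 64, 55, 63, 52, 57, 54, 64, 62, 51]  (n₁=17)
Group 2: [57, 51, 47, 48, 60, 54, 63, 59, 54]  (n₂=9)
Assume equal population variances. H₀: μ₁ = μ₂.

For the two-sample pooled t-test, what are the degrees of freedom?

degrees of freedom = 24

df = n₁ + n₂ − 2 = 17 + 9 − 2 = 24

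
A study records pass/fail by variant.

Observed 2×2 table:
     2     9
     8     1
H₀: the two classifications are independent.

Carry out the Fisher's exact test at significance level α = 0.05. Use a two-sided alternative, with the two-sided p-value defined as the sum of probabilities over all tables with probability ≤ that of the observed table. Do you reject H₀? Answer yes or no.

Margins: r₁=11, r₂=9, c₁=10, c₂=10, n=20
p_obs = C(11,2)·C(9,8)/C(20,10); sum pmf over tables with pmf ≤ p_obs
p-value (two-sided) = 0.00548
At α=0.05: p < α → reject H₀

reject H₀: yes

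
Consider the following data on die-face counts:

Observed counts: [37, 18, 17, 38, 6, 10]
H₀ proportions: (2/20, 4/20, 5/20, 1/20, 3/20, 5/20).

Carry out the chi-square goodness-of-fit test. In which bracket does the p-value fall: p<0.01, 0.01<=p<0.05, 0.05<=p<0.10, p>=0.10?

p-value bracket: p<0.01

n = 126; E_i = n·p_i = [12.60, 25.20, 31.50, 6.30, 18.90, 31.50]
χ² = (37−12.60)²/12.60 + (18−25.20)²/25.20 + (17−31.50)²/31.50 + (38−6.30)²/6.30 + (6−18.90)²/18.90 + (10−31.50)²/31.50 = 238.9683
df = 5
p-value (upper-tail) = 0.00000
→ bracket: p<0.01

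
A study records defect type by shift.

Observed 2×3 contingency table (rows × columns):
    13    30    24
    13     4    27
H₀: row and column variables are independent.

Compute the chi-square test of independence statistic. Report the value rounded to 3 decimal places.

test statistic = 15.979

Row totals [67, 44], col totals [26, 34, 51], n=111
χ² = (13−15.69)²/15.69 + (30−20.52)²/20.52 + (24−30.78)²/30.78 + (13−10.31)²/10.31 + (4−13.48)²/13.48 + (27−20.22)²/20.22 = 15.9791
df = 2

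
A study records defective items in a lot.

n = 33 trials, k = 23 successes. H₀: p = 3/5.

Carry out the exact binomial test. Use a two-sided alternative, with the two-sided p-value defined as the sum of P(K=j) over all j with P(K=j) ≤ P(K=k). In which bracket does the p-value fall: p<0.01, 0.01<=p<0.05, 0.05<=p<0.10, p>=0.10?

p-value bracket: p>=0.10

Exact binomial: n=33, k=23, p₀=3/5=0.6000
P(X=j) = C(n,j)·p₀^j·(1−p₀)^(n−j); p = Σ P(X=j) over j with P(X=j) ≤ P(X=23)
p-value (two-sided) = 0.29007
→ bracket: p>=0.10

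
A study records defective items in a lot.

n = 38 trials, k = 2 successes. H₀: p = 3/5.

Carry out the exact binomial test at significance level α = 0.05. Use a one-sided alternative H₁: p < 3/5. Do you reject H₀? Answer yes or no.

Exact binomial: n=38, k=2, p₀=3/5=0.6000
P(X≤2) from Σ C(n,i)·p₀^i·(1−p₀)^(n−i)
p-value (one-sided, H₁ less) = 0.00000
At α=0.05: p < α → reject H₀

reject H₀: yes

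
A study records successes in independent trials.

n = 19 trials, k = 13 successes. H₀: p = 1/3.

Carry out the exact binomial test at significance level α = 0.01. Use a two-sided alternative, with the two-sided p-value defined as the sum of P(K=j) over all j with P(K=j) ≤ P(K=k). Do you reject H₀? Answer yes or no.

Exact binomial: n=19, k=13, p₀=1/3=0.3333
P(X=j) = C(n,j)·p₀^j·(1−p₀)^(n−j); p = Σ P(X=j) over j with P(X=j) ≤ P(X=13)
p-value (two-sided) = 0.00233
At α=0.01: p < α → reject H₀

reject H₀: yes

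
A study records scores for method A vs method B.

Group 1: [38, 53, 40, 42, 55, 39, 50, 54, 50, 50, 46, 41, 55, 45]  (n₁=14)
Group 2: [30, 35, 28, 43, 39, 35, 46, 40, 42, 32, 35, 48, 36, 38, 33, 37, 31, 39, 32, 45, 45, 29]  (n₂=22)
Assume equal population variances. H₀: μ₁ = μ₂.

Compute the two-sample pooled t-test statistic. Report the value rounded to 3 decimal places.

x̄₁=47.000, s₁=6.202, n₁=14
x̄₂=37.182, s₂=5.844, n₂=22
s_p² = [13·6.202² + 21·5.844²]/34 = 35.8021
SE = √(s_p²·(1/14+1/22)) = 2.0456
t = (47.000−37.182)/2.0456 = 4.7996
df = 34

test statistic = 4.800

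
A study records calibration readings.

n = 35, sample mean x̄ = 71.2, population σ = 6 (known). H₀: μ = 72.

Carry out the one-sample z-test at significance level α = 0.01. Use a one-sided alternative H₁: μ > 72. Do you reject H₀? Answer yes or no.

SE = σ/√n = 6/√35 = 1.0142
z = (x̄−μ₀)/SE = (71.2−72)/1.0142 = -0.7888
p-value (one-sided, H₁ greater) = 0.78489
At α=0.01: p ≥ α → fail to reject H₀

reject H₀: no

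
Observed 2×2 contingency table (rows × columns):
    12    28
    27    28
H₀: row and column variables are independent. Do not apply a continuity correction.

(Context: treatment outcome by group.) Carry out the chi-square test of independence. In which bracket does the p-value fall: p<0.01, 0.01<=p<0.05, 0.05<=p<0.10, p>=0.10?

Row totals [40, 55], col totals [39, 56], n=95
χ² = (12−16.42)²/16.42 + (28−23.58)²/23.58 + (27−22.58)²/22.58 + (28−32.42)²/32.42 = 3.4878
df = 1
p-value (upper-tail) = 0.06182
→ bracket: 0.05<=p<0.10

p-value bracket: 0.05<=p<0.10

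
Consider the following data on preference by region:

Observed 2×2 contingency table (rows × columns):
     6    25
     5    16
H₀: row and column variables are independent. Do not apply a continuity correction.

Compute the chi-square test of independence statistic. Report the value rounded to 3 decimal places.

test statistic = 0.149

Row totals [31, 21], col totals [11, 41], n=52
χ² = (6−6.56)²/6.56 + (25−24.44)²/24.44 + (5−4.44)²/4.44 + (16−16.56)²/16.56 = 0.1490
df = 1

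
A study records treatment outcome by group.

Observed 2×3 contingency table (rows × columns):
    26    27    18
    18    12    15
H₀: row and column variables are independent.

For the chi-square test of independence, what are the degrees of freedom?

degrees of freedom = 2

df = (r−1)(c−1) = (2−1)·(3−1) = 2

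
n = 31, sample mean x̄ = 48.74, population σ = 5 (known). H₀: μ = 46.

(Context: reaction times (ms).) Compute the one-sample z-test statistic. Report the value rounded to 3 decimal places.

test statistic = 3.051

SE = σ/√n = 5/√31 = 0.8980
z = (x̄−μ₀)/SE = (48.74−46)/0.8980 = 3.0511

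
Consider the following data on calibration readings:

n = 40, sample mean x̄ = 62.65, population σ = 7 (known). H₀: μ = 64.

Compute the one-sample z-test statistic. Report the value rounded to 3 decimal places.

test statistic = -1.220

SE = σ/√n = 7/√40 = 1.1068
z = (x̄−μ₀)/SE = (62.65−64)/1.1068 = -1.2197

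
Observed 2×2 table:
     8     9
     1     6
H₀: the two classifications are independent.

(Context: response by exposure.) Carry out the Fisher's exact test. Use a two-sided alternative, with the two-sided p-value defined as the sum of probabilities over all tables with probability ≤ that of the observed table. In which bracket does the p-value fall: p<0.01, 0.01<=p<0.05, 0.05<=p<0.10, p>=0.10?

Margins: r₁=17, r₂=7, c₁=9, c₂=15, n=24
p_obs = C(17,8)·C(7,1)/C(24,9); sum pmf over tables with pmf ≤ p_obs
p-value (two-sided) = 0.19071
→ bracket: p>=0.10

p-value bracket: p>=0.10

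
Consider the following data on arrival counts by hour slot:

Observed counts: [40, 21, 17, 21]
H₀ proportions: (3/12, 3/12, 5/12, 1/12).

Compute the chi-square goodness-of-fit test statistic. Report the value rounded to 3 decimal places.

n = 99; E_i = n·p_i = [24.75, 24.75, 41.25, 8.25]
χ² = (40−24.75)²/24.75 + (21−24.75)²/24.75 + (17−41.25)²/41.25 + (21−8.25)²/8.25 = 43.9253
df = 3

test statistic = 43.925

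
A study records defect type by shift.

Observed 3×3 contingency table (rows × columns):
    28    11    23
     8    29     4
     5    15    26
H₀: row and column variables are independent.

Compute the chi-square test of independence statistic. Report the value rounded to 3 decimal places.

test statistic = 45.108

Row totals [62, 41, 46], col totals [41, 55, 53], n=149
χ² = (28−17.06)²/17.06 + (11−22.89)²/22.89 + (23−22.05)²/22.05 + (8−11.28)²/11.28 + (29−15.13)²/15.13 + (4−14.58)²/14.58 + (5−12.66)²/12.66 + (15−16.98)²/16.98 + (26−16.36)²/16.36 = 45.1080
df = 4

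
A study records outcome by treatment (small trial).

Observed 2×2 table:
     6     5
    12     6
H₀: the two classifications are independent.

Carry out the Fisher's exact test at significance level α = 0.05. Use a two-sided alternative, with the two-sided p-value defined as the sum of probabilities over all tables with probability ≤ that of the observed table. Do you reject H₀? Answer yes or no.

Margins: r₁=11, r₂=18, c₁=18, c₂=11, n=29
p_obs = C(11,6)·C(18,12)/C(29,18); sum pmf over tables with pmf ≤ p_obs
p-value (two-sided) = 0.69645
At α=0.05: p ≥ α → fail to reject H₀

reject H₀: no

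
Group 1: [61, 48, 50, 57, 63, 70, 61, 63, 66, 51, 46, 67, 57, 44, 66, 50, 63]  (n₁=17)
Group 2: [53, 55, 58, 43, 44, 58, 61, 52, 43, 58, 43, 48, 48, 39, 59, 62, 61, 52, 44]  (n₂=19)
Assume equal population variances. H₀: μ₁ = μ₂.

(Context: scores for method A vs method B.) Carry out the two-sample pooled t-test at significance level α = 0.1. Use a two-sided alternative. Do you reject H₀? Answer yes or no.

x̄₁=57.824, s₁=8.157, n₁=17
x̄₂=51.632, s₂=7.448, n₂=19
s_p² = [16·8.157² + 18·7.448²]/34 = 60.6733
SE = √(s_p²·(1/17+1/19)) = 2.6005
t = (57.824−51.632)/2.6005 = 2.3811
df = 34
p-value (two-sided) = 0.02300
At α=0.1: p < α → reject H₀

reject H₀: yes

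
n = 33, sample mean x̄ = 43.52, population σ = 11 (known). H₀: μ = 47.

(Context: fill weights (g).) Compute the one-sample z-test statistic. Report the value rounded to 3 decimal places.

test statistic = -1.817

SE = σ/√n = 11/√33 = 1.9149
z = (x̄−μ₀)/SE = (43.52−47)/1.9149 = -1.8174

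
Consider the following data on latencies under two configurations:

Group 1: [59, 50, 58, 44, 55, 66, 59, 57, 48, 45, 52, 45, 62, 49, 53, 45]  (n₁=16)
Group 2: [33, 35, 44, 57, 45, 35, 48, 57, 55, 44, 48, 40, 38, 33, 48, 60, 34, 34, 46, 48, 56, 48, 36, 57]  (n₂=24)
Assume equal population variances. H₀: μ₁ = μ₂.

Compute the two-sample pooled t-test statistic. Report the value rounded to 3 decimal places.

test statistic = 3.047

x̄₁=52.938, s₁=6.787, n₁=16
x̄₂=44.958, s₂=8.873, n₂=24
s_p² = [15·6.787² + 23·8.873²]/38 = 65.8394
SE = √(s_p²·(1/16+1/24)) = 2.6188
t = (52.938−44.958)/2.6188 = 3.0468
df = 38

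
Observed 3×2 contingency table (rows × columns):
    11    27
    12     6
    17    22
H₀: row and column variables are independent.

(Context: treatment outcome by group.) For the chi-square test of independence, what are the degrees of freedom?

df = (r−1)(c−1) = (3−1)·(2−1) = 2

degrees of freedom = 2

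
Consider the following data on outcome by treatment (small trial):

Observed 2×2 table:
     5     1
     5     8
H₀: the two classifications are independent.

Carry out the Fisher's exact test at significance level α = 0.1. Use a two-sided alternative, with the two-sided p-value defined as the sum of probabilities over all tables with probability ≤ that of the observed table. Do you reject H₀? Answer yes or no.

Margins: r₁=6, r₂=13, c₁=10, c₂=9, n=19
p_obs = C(6,5)·C(13,5)/C(19,10); sum pmf over tables with pmf ≤ p_obs
p-value (two-sided) = 0.14087
At α=0.1: p ≥ α → fail to reject H₀

reject H₀: no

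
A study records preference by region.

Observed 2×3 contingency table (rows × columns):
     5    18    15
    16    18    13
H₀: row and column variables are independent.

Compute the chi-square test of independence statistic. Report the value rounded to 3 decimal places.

Row totals [38, 47], col totals [21, 36, 28], n=85
χ² = (5−9.39)²/9.39 + (18−16.09)²/16.09 + (15−12.52)²/12.52 + (16−11.61)²/11.61 + (18−19.91)²/19.91 + (13−15.48)²/15.48 = 5.0080
df = 2

test statistic = 5.008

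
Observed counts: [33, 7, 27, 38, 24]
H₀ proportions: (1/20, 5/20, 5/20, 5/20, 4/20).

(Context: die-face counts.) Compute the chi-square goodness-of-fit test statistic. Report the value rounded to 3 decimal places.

test statistic = 131.062

n = 129; E_i = n·p_i = [6.45, 32.25, 32.25, 32.25, 25.80]
χ² = (33−6.45)²/6.45 + (7−32.25)²/32.25 + (27−32.25)²/32.25 + (38−32.25)²/32.25 + (24−25.80)²/25.80 = 131.0620
df = 4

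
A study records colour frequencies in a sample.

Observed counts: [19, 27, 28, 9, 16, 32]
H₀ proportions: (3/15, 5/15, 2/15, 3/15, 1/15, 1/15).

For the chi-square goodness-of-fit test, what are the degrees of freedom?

df = k − 1 = 6 − 1 = 5

degrees of freedom = 5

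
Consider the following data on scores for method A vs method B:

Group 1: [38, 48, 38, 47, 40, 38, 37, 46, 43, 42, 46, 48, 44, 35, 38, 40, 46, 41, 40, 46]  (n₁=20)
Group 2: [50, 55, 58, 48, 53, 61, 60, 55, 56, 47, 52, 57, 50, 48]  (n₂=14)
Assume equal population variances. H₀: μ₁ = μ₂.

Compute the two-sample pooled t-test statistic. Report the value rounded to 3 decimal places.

test statistic = -7.711

x̄₁=42.050, s₁=4.084, n₁=20
x̄₂=53.571, s₂=4.569, n₂=14
s_p² = [19·4.084² + 13·4.569²]/32 = 18.3868
SE = √(s_p²·(1/20+1/14)) = 1.4942
t = (42.050−53.571)/1.4942 = -7.7107
df = 32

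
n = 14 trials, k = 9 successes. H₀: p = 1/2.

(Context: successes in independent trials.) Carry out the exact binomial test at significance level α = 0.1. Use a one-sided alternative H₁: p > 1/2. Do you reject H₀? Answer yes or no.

reject H₀: no

Exact binomial: n=14, k=9, p₀=1/2=0.5000
P(X≥9) from Σ C(n,i)·p₀^i·(1−p₀)^(n−i)
p-value (one-sided, H₁ greater) = 0.21198
At α=0.1: p ≥ α → fail to reject H₀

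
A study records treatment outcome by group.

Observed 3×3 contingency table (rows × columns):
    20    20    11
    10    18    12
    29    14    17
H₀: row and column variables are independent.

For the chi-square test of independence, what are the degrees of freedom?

df = (r−1)(c−1) = (3−1)·(3−1) = 4

degrees of freedom = 4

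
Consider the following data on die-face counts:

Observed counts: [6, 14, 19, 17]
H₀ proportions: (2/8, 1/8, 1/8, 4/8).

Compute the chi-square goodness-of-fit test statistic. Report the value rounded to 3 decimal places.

n = 56; E_i = n·p_i = [14.00, 7.00, 7.00, 28.00]
χ² = (6−14.00)²/14.00 + (14−7.00)²/7.00 + (19−7.00)²/7.00 + (17−28.00)²/28.00 = 36.4643
df = 3

test statistic = 36.464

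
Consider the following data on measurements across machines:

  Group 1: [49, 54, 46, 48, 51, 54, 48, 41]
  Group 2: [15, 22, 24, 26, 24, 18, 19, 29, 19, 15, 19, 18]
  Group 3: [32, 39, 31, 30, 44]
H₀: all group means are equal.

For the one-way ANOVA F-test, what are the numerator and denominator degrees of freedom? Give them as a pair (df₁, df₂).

k = 3 groups, N = 25 total
df = (k−1, N−k) = (3−1, 25−3) = (2, 22)

degrees of freedom = [2, 22]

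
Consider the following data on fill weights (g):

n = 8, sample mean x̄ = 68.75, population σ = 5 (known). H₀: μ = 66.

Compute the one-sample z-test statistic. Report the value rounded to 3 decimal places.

test statistic = 1.556

SE = σ/√n = 5/√8 = 1.7678
z = (x̄−μ₀)/SE = (68.75−66)/1.7678 = 1.5556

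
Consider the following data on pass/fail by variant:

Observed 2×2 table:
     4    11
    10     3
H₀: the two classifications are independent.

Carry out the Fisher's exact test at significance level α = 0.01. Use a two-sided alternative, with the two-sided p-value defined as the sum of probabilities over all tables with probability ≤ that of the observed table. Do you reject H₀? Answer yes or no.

Margins: r₁=15, r₂=13, c₁=14, c₂=14, n=28
p_obs = C(15,4)·C(13,10)/C(28,14); sum pmf over tables with pmf ≤ p_obs
p-value (two-sided) = 0.02130
At α=0.01: p ≥ α → fail to reject H₀

reject H₀: no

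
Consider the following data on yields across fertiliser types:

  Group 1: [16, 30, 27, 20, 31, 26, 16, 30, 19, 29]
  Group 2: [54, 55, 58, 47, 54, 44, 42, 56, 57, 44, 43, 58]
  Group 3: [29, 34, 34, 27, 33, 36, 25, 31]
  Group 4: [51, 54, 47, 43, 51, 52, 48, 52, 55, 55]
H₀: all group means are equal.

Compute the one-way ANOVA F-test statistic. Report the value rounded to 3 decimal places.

test statistic = 67.269

Group means [24.40, 51.00, 31.12, 50.80], grand mean 40.325
SSB = Σnᵢ(x̄ᵢ−x̄)² = 5677.900; SSW = ΣΣ(x−x̄ᵢ)² = 1012.875
MSB = 5677.900/3 = 1892.6333; MSW = 1012.875/36 = 28.1354
F = MSB/MSW = 67.2687
df = (3, 36)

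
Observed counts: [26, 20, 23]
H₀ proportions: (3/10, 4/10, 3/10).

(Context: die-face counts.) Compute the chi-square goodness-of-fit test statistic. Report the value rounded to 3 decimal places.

test statistic = 3.705

n = 69; E_i = n·p_i = [20.70, 27.60, 20.70]
χ² = (26−20.70)²/20.70 + (20−27.60)²/27.60 + (23−20.70)²/20.70 = 3.7053
df = 2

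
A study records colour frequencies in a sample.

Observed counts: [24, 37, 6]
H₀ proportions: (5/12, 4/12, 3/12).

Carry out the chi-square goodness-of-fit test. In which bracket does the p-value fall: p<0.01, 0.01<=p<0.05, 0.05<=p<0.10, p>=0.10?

n = 67; E_i = n·p_i = [27.92, 22.33, 16.75]
χ² = (24−27.92)²/27.92 + (37−22.33)²/22.33 + (6−16.75)²/16.75 = 17.0806
df = 2
p-value (upper-tail) = 0.00020
→ bracket: p<0.01

p-value bracket: p<0.01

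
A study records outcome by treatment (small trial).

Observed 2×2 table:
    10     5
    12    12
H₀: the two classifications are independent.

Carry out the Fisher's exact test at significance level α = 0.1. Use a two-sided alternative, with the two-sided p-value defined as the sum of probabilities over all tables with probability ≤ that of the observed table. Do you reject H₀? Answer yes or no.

Margins: r₁=15, r₂=24, c₁=22, c₂=17, n=39
p_obs = C(15,10)·C(24,12)/C(39,22); sum pmf over tables with pmf ≤ p_obs
p-value (two-sided) = 0.34287
At α=0.1: p ≥ α → fail to reject H₀

reject H₀: no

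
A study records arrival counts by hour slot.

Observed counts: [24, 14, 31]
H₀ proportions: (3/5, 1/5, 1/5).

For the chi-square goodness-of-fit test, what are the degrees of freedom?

degrees of freedom = 2

df = k − 1 = 3 − 1 = 2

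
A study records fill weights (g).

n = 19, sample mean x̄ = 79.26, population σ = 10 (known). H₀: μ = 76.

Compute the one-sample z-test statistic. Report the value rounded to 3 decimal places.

test statistic = 1.421

SE = σ/√n = 10/√19 = 2.2942
z = (x̄−μ₀)/SE = (79.26−76)/2.2942 = 1.4210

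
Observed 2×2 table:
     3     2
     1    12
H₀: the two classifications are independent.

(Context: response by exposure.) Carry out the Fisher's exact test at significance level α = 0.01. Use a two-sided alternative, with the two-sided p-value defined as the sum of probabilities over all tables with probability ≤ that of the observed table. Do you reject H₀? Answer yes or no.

Margins: r₁=5, r₂=13, c₁=4, c₂=14, n=18
p_obs = C(5,3)·C(13,1)/C(18,4); sum pmf over tables with pmf ≤ p_obs
p-value (two-sided) = 0.04412
At α=0.01: p ≥ α → fail to reject H₀

reject H₀: no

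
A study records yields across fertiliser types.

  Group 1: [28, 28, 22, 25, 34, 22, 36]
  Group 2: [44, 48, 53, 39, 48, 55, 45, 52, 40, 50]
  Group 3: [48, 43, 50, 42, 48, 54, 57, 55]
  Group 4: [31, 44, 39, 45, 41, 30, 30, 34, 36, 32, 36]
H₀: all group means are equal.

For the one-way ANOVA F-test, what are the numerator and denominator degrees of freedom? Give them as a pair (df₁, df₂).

k = 4 groups, N = 36 total
df = (k−1, N−k) = (4−1, 36−4) = (3, 32)

degrees of freedom = [3, 32]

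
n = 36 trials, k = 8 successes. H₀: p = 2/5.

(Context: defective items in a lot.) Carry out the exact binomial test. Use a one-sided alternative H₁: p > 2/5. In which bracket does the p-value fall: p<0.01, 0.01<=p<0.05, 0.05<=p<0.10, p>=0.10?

Exact binomial: n=36, k=8, p₀=2/5=0.4000
P(X≥8) from Σ C(n,i)·p₀^i·(1−p₀)^(n−i)
p-value (one-sided, H₁ greater) = 0.99254
→ bracket: p>=0.10

p-value bracket: p>=0.10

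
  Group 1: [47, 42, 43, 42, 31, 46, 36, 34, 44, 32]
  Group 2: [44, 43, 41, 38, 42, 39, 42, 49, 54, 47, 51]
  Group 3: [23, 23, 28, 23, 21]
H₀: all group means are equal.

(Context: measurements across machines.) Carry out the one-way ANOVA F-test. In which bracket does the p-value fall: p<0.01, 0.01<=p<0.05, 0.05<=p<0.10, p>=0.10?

p-value bracket: p<0.01

Group means [39.70, 44.55, 23.60], grand mean 38.654
SSB = Σnᵢ(x̄ᵢ−x̄)² = 1525.857; SSW = ΣΣ(x−x̄ᵢ)² = 600.027
MSB = 1525.857/2 = 762.9287; MSW = 600.027/23 = 26.0881
F = MSB/MSW = 29.2443
df = (2, 23)
p-value (upper-tail) = 0.00000
→ bracket: p<0.01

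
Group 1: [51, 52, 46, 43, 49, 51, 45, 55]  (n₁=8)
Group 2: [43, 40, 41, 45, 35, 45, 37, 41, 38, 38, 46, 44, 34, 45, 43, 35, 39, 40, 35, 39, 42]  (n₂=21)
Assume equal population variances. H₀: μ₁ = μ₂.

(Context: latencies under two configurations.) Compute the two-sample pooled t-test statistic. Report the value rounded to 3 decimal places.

test statistic = 5.522

x̄₁=49.000, s₁=4.036, n₁=8
x̄₂=40.238, s₂=3.740, n₂=21
s_p² = [7·4.036² + 20·3.740²]/27 = 14.5855
SE = √(s_p²·(1/8+1/21)) = 1.5867
t = (49.000−40.238)/1.5867 = 5.5220
df = 27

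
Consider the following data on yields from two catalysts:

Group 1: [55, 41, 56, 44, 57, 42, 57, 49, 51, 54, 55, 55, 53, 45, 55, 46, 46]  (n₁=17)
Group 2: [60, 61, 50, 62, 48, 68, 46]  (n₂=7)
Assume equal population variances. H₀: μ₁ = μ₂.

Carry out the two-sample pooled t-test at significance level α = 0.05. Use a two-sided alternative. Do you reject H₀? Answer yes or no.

x̄₁=50.647, s₁=5.545, n₁=17
x̄₂=56.429, s₂=8.364, n₂=7
s_p² = [16·5.545² + 6·8.364²]/22 = 41.4362
SE = √(s_p²·(1/17+1/7)) = 2.8908
t = (50.647−56.429)/2.8908 = -2.0000
df = 22
p-value (two-sided) = 0.05800
At α=0.05: p ≥ α → fail to reject H₀

reject H₀: no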